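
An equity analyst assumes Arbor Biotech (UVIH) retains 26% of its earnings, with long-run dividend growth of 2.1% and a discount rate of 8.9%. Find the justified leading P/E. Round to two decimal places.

Payout ratio b = 1 − 0.26 = 0.74.
Justified leading P/E = b/(r−g) = 0.74/(0.089−0.021) = 10.8824

10.88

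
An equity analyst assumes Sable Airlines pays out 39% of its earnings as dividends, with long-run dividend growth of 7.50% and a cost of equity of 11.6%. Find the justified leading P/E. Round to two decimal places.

9.51

Justified leading P/E = b/(r−g) = 0.39/(0.116−0.075) = 9.5122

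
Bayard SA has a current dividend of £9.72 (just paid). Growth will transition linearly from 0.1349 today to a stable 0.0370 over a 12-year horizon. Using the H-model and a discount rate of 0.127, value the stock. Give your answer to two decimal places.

£175.44

H-model: P₀ = D₀[(1+g_L) + H(g_S−g_L)]/(r−g_L), with H = 12/2 = 6.
P₀ = 9.72 × [(1+0.037) + 6×(0.1349−0.037)] / (0.127−0.037)
   = 9.72 × 1.6244 / 0.09 = 175.4352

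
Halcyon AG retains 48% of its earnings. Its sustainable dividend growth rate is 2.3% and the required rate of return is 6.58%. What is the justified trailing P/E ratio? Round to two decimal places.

Payout ratio b = 1 − 0.48 = 0.52.
Justified trailing P/E = b(1+g)/(r−g) = 0.52×(1+0.023)/(0.0658−0.023) = 12.4290

12.43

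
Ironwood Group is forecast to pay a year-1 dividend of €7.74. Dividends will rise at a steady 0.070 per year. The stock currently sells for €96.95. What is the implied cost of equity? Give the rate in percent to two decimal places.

14.98%

Rearranging the constant-growth DDM: r = D₁/P₀ + g.
r = 7.7400 / 96.95 + 0.07 = 0.07983 + 0.07 = 0.14983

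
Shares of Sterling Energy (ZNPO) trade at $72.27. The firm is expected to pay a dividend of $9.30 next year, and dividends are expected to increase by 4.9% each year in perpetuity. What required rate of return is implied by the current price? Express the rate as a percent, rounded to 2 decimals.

Rearranging the constant-growth DDM: r = D₁/P₀ + g.
r = 9.3000 / 72.27 + 0.049 = 0.12868 + 0.049 = 0.17768

17.77%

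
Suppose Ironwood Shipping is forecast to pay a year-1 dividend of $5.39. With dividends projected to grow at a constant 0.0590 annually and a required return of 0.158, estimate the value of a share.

Gordon growth model: P₀ = D₁/(r − g), with D₁ = 5.39 given directly.
P₀ = 5.3900 / (0.158 − 0.059) = 5.3900 / 0.099 = 54.4444

$54.44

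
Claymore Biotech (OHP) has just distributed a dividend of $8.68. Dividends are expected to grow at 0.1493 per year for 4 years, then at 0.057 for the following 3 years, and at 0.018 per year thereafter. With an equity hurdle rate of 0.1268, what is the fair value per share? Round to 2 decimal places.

$133.88

Three-stage DDM. Project D₁…D_7; terminal Gordon value at t=7 with g = 0.018; discount at r = 0.1268.
D_1 = 9.9759
D_2 = 11.4653
D_3 = 13.1771
D_4 = 15.1444
D_5 = 16.0077
D_6 = 16.9201
D_7 = 17.8846
TV_7 = 18.2065/(0.1268−0.018) = 167.3390
P₀ = Σ Dₜ/(1+r)ᵗ + TV_7/(1+r)^7 = 133.8769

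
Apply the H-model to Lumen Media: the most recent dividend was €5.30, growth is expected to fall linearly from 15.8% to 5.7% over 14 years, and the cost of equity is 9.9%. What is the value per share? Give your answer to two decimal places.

H-model: P₀ = D₀[(1+g_L) + H(g_S−g_L)]/(r−g_L), with H = 14/2 = 7.
P₀ = 5.30 × [(1+0.057) + 7×(0.158−0.057)] / (0.099−0.057)
   = 5.30 × 1.7640 / 0.042 = 222.6000

€222.60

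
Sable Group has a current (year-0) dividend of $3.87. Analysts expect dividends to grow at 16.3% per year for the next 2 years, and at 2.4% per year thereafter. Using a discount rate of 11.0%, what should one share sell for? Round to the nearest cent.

$58.89

Two-stage DDM. Project D₁…D_2 at 0.163, terminal growth 0.024, discount at r = 0.11.
D_1 = 4.5008
D_2 = 5.2344
Terminal value at t=2: TV = D_3/(r−g) = 5.3601/(0.11−0.024) = 62.3264
P₀ = 4.5008/(1+0.11)^1 + 5.2344/(1+0.11)^2 + 62.3264/(1+0.11)^2 = 58.8887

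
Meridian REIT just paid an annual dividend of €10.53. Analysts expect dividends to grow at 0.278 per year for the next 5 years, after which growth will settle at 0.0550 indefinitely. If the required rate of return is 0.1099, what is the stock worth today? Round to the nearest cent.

€491.57

Two-stage DDM. Project D₁…D_5 at 0.278, terminal growth 0.055, discount at r = 0.1099.
D_1 = 13.4573
D_2 = 17.1985
D_3 = 21.9797
D_4 = 28.0900
D_5 = 35.8990
Terminal value at t=5: TV = D_6/(r−g) = 37.8735/(0.1099−0.055) = 689.8628
P₀ = 13.4573/(1+0.1099)^1 + 17.1985/(1+0.1099)^2 + 21.9797/(1+0.1099)^3 + 28.0900/(1+0.1099)^4 + 35.8990/(1+0.1099)^5 + 689.8628/(1+0.1099)^5 = 491.5705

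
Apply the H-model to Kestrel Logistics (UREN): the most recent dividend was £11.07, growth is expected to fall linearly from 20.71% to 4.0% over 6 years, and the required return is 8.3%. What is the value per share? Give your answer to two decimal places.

H-model: P₀ = D₀[(1+g_L) + H(g_S−g_L)]/(r−g_L), with H = 6/2 = 3.
P₀ = 11.07 × [(1+0.04) + 3×(0.2071−0.04)] / (0.083−0.04)
   = 11.07 × 1.5413 / 0.043 = 396.7951

£396.80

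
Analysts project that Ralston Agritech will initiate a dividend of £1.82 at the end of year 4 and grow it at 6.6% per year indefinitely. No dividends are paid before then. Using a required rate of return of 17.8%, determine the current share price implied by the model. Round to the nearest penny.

Deferred-dividend DDM. At t=3 the remaining stream is a growing perpetuity with first payment D_4 = 1.82.
V_3 = D_4/(r−g) = 1.82/(0.178−0.066) = 16.2500
P₀ = V_3/(1+r)^3 = 16.2500/(1+0.178)^3 = 9.9407

£9.94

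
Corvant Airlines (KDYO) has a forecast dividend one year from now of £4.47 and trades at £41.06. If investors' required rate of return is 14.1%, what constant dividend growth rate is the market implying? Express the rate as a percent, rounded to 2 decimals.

3.21%

From P₀ = D₁/(r − g), the implied growth is g = r − D₁/P₀.
g = 0.141 − 4.47/41.06 = 0.141 − 0.10887 = 0.03213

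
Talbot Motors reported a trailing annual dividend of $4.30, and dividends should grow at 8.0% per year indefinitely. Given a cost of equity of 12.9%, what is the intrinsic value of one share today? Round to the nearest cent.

$94.78

Gordon growth model: P₀ = D₁/(r − g). D₁ = 4.30 × (1 + 0.08) = 4.6440.
P₀ = 4.6440 / (0.129 − 0.08) = 4.6440 / 0.049 = 94.7755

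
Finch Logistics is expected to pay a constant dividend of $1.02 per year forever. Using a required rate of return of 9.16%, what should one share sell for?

Zero-growth DDM (perpetuity): P₀ = D/r = 1.02 / 0.0916 = 11.1354

$11.14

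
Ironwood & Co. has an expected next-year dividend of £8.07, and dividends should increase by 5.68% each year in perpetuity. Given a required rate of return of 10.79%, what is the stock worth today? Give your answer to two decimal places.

Gordon growth model: P₀ = D₁/(r − g), with D₁ = 8.07 given directly.
P₀ = 8.0700 / (0.1079 − 0.0568) = 8.0700 / 0.0511 = 157.9256

£157.93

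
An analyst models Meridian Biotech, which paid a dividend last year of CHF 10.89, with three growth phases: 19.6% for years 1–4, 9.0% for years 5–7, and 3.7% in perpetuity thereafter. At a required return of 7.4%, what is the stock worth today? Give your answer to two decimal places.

Three-stage DDM. Project D₁…D_7; terminal Gordon value at t=7 with g = 0.037; discount at r = 0.074.
D_1 = 13.0244
D_2 = 15.5772
D_3 = 18.6304
D_4 = 22.2819
D_5 = 24.2873
D_6 = 26.4731
D_7 = 28.8557
TV_7 = 29.9234/(0.074−0.037) = 808.7404
P₀ = Σ Dₜ/(1+r)ᵗ + TV_7/(1+r)^7 = 599.8282

CHF 599.83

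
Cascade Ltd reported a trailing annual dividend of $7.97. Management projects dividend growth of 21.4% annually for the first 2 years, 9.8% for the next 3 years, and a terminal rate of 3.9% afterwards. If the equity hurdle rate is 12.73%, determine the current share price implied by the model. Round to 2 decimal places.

$144.64

Three-stage DDM. Project D₁…D_5; terminal Gordon value at t=5 with g = 0.039; discount at r = 0.1273.
D_1 = 9.6756
D_2 = 11.7462
D_3 = 12.8973
D_4 = 14.1612
D_5 = 15.5490
TV_5 = 16.1554/(0.1273−0.039) = 182.9606
P₀ = Σ Dₜ/(1+r)ᵗ + TV_5/(1+r)^5 = 144.6373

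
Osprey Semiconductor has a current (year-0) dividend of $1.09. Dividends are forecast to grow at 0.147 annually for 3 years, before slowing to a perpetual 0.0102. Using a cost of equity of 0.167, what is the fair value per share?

$9.83

Two-stage DDM. Project D₁…D_3 at 0.147, terminal growth 0.0102, discount at r = 0.167.
D_1 = 1.2502
D_2 = 1.4340
D_3 = 1.6448
Terminal value at t=3: TV = D_4/(r−g) = 1.6616/(0.167−0.0102) = 10.5969
P₀ = 1.2502/(1+0.167)^1 + 1.4340/(1+0.167)^2 + 1.6448/(1+0.167)^3 + 10.5969/(1+0.167)^3 = 9.8267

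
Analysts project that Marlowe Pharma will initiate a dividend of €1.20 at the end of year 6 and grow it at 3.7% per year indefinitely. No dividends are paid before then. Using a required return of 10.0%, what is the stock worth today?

€11.83

Deferred-dividend DDM. At t=5 the remaining stream is a growing perpetuity with first payment D_6 = 1.20.
V_5 = D_6/(r−g) = 1.20/(0.1−0.037) = 19.0476
P₀ = V_5/(1+r)^5 = 19.0476/(1+0.1)^5 = 11.8271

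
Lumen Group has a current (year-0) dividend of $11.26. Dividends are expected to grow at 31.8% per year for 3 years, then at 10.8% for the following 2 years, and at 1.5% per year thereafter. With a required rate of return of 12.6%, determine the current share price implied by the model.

Three-stage DDM. Project D₁…D_5; terminal Gordon value at t=5 with g = 0.015; discount at r = 0.126.
D_1 = 14.8407
D_2 = 19.5600
D_3 = 25.7801
D_4 = 28.5644
D_5 = 31.6493
TV_5 = 32.1240/(0.126−0.015) = 289.4058
P₀ = Σ Dₜ/(1+r)ᵗ + TV_5/(1+r)^5 = 241.8077

$241.81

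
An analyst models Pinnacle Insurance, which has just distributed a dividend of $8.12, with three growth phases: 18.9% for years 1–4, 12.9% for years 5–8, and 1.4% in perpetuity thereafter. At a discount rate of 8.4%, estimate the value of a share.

Three-stage DDM. Project D₁…D_8; terminal Gordon value at t=8 with g = 0.014; discount at r = 0.084.
D_1 = 9.6547
D_2 = 11.4794
D_3 = 13.6490
D_4 = 16.2287
D_5 = 18.3222
D_6 = 20.6858
D_7 = 23.3542
D_8 = 26.3669
TV_8 = 26.7360/(0.084−0.014) = 381.9435
P₀ = Σ Dₜ/(1+r)ᵗ + TV_8/(1+r)^8 = 293.5834

$293.58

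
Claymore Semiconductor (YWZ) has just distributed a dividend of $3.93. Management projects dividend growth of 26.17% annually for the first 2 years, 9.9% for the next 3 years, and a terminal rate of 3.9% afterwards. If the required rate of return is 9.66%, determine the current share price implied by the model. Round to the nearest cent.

Three-stage DDM. Project D₁…D_5; terminal Gordon value at t=5 with g = 0.039; discount at r = 0.0966.
D_1 = 4.9585
D_2 = 6.2561
D_3 = 6.8755
D_4 = 7.5561
D_5 = 8.3042
TV_5 = 8.6281/(0.0966−0.039) = 149.7928
P₀ = Σ Dₜ/(1+r)ᵗ + TV_5/(1+r)^5 = 119.8603

$119.86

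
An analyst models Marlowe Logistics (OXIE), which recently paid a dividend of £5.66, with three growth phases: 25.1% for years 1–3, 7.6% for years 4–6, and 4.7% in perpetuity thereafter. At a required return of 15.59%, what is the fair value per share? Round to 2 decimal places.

£94.26

Three-stage DDM. Project D₁…D_6; terminal Gordon value at t=6 with g = 0.047; discount at r = 0.1559.
D_1 = 7.0807
D_2 = 8.8579
D_3 = 11.0812
D_4 = 11.9234
D_5 = 12.8296
D_6 = 13.8046
TV_6 = 14.4535/(0.1559−0.047) = 132.7223
P₀ = Σ Dₜ/(1+r)ᵗ + TV_6/(1+r)^6 = 94.2592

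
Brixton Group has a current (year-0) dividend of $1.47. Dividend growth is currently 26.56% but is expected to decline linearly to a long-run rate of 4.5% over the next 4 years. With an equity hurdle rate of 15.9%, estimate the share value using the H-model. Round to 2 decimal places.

$19.16

H-model: P₀ = D₀[(1+g_L) + H(g_S−g_L)]/(r−g_L), with H = 4/2 = 2.
P₀ = 1.47 × [(1+0.045) + 2×(0.2656−0.045)] / (0.159−0.045)
   = 1.47 × 1.4862 / 0.114 = 19.1642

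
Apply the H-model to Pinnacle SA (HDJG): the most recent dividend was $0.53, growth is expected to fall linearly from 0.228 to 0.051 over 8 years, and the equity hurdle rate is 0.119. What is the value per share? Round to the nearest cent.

H-model: P₀ = D₀[(1+g_L) + H(g_S−g_L)]/(r−g_L), with H = 8/2 = 4.
P₀ = 0.53 × [(1+0.051) + 4×(0.228−0.051)] / (0.119−0.051)
   = 0.53 × 1.7590 / 0.068 = 13.7099

$13.71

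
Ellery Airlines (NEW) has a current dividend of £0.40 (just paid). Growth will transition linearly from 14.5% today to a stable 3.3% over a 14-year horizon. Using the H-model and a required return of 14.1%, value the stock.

£6.73

H-model: P₀ = D₀[(1+g_L) + H(g_S−g_L)]/(r−g_L), with H = 14/2 = 7.
P₀ = 0.40 × [(1+0.033) + 7×(0.145−0.033)] / (0.141−0.033)
   = 0.40 × 1.8170 / 0.108 = 6.7296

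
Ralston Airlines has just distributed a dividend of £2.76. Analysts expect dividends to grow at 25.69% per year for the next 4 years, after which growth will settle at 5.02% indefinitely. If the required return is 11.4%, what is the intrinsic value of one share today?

£88.69

Two-stage DDM. Project D₁…D_4 at 0.2569, terminal growth 0.0502, discount at r = 0.114.
D_1 = 3.4690
D_2 = 4.3602
D_3 = 5.4804
D_4 = 6.8883
Terminal value at t=4: TV = D_5/(r−g) = 7.2341/(0.114−0.0502) = 113.3870
P₀ = 3.4690/(1+0.114)^1 + 4.3602/(1+0.114)^2 + 5.4804/(1+0.114)^3 + 6.8883/(1+0.114)^4 + 113.3870/(1+0.114)^4 = 88.6890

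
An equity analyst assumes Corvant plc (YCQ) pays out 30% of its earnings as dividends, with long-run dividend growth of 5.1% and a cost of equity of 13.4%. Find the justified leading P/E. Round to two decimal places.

3.61

Justified leading P/E = b/(r−g) = 0.30/(0.134−0.051) = 3.6145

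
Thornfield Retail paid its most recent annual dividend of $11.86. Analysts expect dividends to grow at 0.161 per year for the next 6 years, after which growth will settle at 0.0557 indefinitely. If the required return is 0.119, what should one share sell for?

Two-stage DDM. Project D₁…D_6 at 0.161, terminal growth 0.0557, discount at r = 0.119.
D_1 = 13.7695
D_2 = 15.9863
D_3 = 18.5601
D_4 = 21.5483
D_5 = 25.0176
D_6 = 29.0454
Terminal value at t=6: TV = D_7/(r−g) = 30.6633/(0.119−0.0557) = 484.4119
P₀ = 13.7695/(1+0.119)^1 + 15.9863/(1+0.119)^2 + 18.5601/(1+0.119)^3 + 21.5483/(1+0.119)^4 + 25.0176/(1+0.119)^5 + 29.0454/(1+0.119)^6 + 484.4119/(1+0.119)^6 = 327.8523

$327.85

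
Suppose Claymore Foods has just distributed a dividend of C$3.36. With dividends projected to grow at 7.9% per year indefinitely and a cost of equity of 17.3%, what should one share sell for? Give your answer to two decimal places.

Gordon growth model: P₀ = D₁/(r − g). D₁ = 3.36 × (1 + 0.079) = 3.6254.
P₀ = 3.6254 / (0.173 − 0.079) = 3.6254 / 0.094 = 38.5685

C$38.57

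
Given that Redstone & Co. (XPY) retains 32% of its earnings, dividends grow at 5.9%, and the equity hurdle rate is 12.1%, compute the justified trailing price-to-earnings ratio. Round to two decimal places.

11.61

Payout ratio b = 1 − 0.32 = 0.68.
Justified trailing P/E = b(1+g)/(r−g) = 0.68×(1+0.059)/(0.121−0.059) = 11.6148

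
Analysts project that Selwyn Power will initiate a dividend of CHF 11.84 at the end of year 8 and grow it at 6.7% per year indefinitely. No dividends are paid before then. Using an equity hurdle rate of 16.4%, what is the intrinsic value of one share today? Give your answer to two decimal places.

Deferred-dividend DDM. At t=7 the remaining stream is a growing perpetuity with first payment D_8 = 11.84.
V_7 = D_8/(r−g) = 11.84/(0.164−0.067) = 122.0619
P₀ = V_7/(1+r)^7 = 122.0619/(1+0.164)^7 = 42.1608

CHF 42.16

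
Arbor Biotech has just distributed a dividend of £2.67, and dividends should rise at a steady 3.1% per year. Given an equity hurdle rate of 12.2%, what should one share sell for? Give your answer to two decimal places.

£30.25

Gordon growth model: P₀ = D₁/(r − g). D₁ = 2.67 × (1 + 0.031) = 2.7528.
P₀ = 2.7528 / (0.122 − 0.031) = 2.7528 / 0.091 = 30.2502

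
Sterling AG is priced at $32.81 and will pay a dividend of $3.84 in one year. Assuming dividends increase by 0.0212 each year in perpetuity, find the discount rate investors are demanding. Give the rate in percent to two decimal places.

Rearranging the constant-growth DDM: r = D₁/P₀ + g.
r = 3.8400 / 32.81 + 0.0212 = 0.11704 + 0.0212 = 0.13824

13.82%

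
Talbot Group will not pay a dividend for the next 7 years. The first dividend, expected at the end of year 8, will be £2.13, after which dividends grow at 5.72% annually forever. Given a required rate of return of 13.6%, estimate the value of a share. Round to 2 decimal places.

Deferred-dividend DDM. At t=7 the remaining stream is a growing perpetuity with first payment D_8 = 2.13.
V_7 = D_8/(r−g) = 2.13/(0.136−0.0572) = 27.0305
P₀ = V_7/(1+r)^7 = 27.0305/(1+0.136)^7 = 11.0715

£11.07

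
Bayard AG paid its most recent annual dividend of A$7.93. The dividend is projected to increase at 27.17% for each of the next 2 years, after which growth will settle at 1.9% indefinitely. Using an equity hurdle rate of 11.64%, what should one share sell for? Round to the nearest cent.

Two-stage DDM. Project D₁…D_2 at 0.2717, terminal growth 0.019, discount at r = 0.1164.
D_1 = 10.0846
D_2 = 12.8246
Terminal value at t=2: TV = D_3/(r−g) = 13.0682/(0.1164−0.019) = 134.1707
P₀ = 10.0846/(1+0.1164)^1 + 12.8246/(1+0.1164)^2 + 134.1707/(1+0.1164)^2 = 126.9738

A$126.97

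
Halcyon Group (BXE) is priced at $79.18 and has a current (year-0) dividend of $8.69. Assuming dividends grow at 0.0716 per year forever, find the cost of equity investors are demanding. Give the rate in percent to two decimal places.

Rearranging the constant-growth DDM: r = D₁/P₀ + g.
D₁ = 8.69 × (1 + 0.0716) = 9.3122.
r = 9.3122 / 79.18 + 0.0716 = 0.11761 + 0.0716 = 0.18921

18.92%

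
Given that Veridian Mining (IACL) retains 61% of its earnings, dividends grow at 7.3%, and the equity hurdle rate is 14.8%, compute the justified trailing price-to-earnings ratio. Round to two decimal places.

5.58

Payout ratio b = 1 − 0.61 = 0.39.
Justified trailing P/E = b(1+g)/(r−g) = 0.39×(1+0.073)/(0.148−0.073) = 5.5796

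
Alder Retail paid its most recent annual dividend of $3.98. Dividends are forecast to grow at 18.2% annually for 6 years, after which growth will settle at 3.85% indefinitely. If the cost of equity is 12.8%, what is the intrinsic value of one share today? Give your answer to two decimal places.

$89.35

Two-stage DDM. Project D₁…D_6 at 0.182, terminal growth 0.0385, discount at r = 0.128.
D_1 = 4.7044
D_2 = 5.5606
D_3 = 6.5726
D_4 = 7.7688
D_5 = 9.1827
D_6 = 10.8540
Terminal value at t=6: TV = D_7/(r−g) = 11.2718/(0.128−0.0385) = 125.9422
P₀ = 4.7044/(1+0.128)^1 + 5.5606/(1+0.128)^2 + 6.5726/(1+0.128)^3 + 7.7688/(1+0.128)^4 + 9.1827/(1+0.128)^5 + 10.8540/(1+0.128)^6 + 125.9422/(1+0.128)^6 = 89.3549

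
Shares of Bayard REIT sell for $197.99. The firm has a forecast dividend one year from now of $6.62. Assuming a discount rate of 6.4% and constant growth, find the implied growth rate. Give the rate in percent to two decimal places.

From P₀ = D₁/(r − g), the implied growth is g = r − D₁/P₀.
g = 0.064 − 6.62/197.99 = 0.064 − 0.03344 = 0.03056

3.06%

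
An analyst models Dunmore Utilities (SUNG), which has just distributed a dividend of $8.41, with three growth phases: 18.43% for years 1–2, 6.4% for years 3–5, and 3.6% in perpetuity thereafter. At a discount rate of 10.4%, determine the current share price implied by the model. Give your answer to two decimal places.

$177.67

Three-stage DDM. Project D₁…D_5; terminal Gordon value at t=5 with g = 0.036; discount at r = 0.104.
D_1 = 9.9600
D_2 = 11.7956
D_3 = 12.5505
D_4 = 13.3537
D_5 = 14.2084
TV_5 = 14.7199/(0.104−0.036) = 216.4687
P₀ = Σ Dₜ/(1+r)ᵗ + TV_5/(1+r)^5 = 177.6725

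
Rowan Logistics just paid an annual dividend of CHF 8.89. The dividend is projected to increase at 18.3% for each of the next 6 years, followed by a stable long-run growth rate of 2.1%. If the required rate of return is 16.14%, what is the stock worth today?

CHF 129.13

Two-stage DDM. Project D₁…D_6 at 0.183, terminal growth 0.021, discount at r = 0.1614.
D_1 = 10.5169
D_2 = 12.4415
D_3 = 14.7182
D_4 = 17.4117
D_5 = 20.5980
D_6 = 24.3675
Terminal value at t=6: TV = D_7/(r−g) = 24.8792/(0.1614−0.021) = 177.2021
P₀ = 10.5169/(1+0.1614)^1 + 12.4415/(1+0.1614)^2 + 14.7182/(1+0.1614)^3 + 17.4117/(1+0.1614)^4 + 20.5980/(1+0.1614)^5 + 24.3675/(1+0.1614)^6 + 177.2021/(1+0.1614)^6 = 129.1285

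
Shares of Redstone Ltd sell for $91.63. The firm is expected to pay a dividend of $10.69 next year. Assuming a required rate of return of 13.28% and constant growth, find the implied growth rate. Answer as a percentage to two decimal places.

1.61%

From P₀ = D₁/(r − g), the implied growth is g = r − D₁/P₀.
g = 0.1328 − 10.69/91.63 = 0.1328 − 0.11666 = 0.01614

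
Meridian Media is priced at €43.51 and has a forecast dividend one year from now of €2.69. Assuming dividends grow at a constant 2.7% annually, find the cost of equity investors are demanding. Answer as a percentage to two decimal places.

8.88%

Rearranging the constant-growth DDM: r = D₁/P₀ + g.
r = 2.6900 / 43.51 + 0.027 = 0.06182 + 0.027 = 0.08882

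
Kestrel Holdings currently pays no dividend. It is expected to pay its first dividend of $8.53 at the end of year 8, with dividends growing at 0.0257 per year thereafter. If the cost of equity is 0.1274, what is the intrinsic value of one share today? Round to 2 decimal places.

$36.23

Deferred-dividend DDM. At t=7 the remaining stream is a growing perpetuity with first payment D_8 = 8.53.
V_7 = D_8/(r−g) = 8.53/(0.1274−0.0257) = 83.8741
P₀ = V_7/(1+r)^7 = 83.8741/(1+0.1274)^7 = 36.2311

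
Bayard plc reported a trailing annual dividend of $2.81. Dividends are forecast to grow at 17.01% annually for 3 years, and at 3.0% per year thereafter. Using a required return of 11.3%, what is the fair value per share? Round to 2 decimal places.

$49.84

Two-stage DDM. Project D₁…D_3 at 0.1701, terminal growth 0.03, discount at r = 0.113.
D_1 = 3.2880
D_2 = 3.8473
D_3 = 4.5017
Terminal value at t=3: TV = D_4/(r−g) = 4.6367/(0.113−0.03) = 55.8643
P₀ = 3.2880/(1+0.113)^1 + 3.8473/(1+0.113)^2 + 4.5017/(1+0.113)^3 + 55.8643/(1+0.113)^3 = 49.8430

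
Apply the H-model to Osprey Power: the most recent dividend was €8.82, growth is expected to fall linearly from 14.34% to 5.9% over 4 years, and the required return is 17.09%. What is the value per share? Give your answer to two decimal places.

H-model: P₀ = D₀[(1+g_L) + H(g_S−g_L)]/(r−g_L), with H = 4/2 = 2.
P₀ = 8.82 × [(1+0.059) + 2×(0.1434−0.059)] / (0.1709−0.059)
   = 8.82 × 1.2278 / 0.1119 = 96.7757

€96.78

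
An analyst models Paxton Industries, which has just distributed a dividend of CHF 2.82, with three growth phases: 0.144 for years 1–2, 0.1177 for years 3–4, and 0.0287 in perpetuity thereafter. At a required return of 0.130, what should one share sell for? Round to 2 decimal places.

CHF 40.15

Three-stage DDM. Project D₁…D_4; terminal Gordon value at t=4 with g = 0.0287; discount at r = 0.13.
D_1 = 3.2261
D_2 = 3.6906
D_3 = 4.1250
D_4 = 4.6105
TV_4 = 4.7429/(0.13−0.0287) = 46.8200
P₀ = Σ Dₜ/(1+r)ᵗ + TV_4/(1+r)^4 = 40.1474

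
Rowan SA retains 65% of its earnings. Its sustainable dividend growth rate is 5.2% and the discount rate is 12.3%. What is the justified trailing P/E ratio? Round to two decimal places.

Payout ratio b = 1 − 0.65 = 0.35.
Justified trailing P/E = b(1+g)/(r−g) = 0.35×(1+0.052)/(0.123−0.052) = 5.1859

5.19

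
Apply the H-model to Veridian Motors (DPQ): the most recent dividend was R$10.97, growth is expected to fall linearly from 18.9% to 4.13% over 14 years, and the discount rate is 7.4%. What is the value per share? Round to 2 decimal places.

R$696.18

H-model: P₀ = D₀[(1+g_L) + H(g_S−g_L)]/(r−g_L), with H = 14/2 = 7.
P₀ = 10.97 × [(1+0.0413) + 7×(0.189−0.0413)] / (0.074−0.0413)
   = 10.97 × 2.0752 / 0.0327 = 696.1757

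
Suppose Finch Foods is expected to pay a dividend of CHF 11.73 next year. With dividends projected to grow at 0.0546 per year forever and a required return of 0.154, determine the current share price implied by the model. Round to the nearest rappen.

Gordon growth model: P₀ = D₁/(r − g), with D₁ = 11.73 given directly.
P₀ = 11.7300 / (0.154 − 0.0546) = 11.7300 / 0.0994 = 118.0080

CHF 118.01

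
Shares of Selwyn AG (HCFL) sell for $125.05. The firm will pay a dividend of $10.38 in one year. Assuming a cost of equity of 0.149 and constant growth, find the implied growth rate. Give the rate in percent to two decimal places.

From P₀ = D₁/(r − g), the implied growth is g = r − D₁/P₀.
g = 0.149 − 10.38/125.05 = 0.149 − 0.08301 = 0.06599

6.60%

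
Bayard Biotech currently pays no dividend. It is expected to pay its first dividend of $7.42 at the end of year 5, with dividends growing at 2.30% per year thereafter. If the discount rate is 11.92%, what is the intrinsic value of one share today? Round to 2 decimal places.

$49.16

Deferred-dividend DDM. At t=4 the remaining stream is a growing perpetuity with first payment D_5 = 7.42.
V_4 = D_5/(r−g) = 7.42/(0.1192−0.023) = 77.1310
P₀ = V_4/(1+r)^4 = 77.1310/(1+0.1192)^4 = 49.1584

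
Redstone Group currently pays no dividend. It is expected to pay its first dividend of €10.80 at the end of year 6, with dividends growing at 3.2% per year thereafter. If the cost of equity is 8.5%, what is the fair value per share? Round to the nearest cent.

€135.52

Deferred-dividend DDM. At t=5 the remaining stream is a growing perpetuity with first payment D_6 = 10.80.
V_5 = D_6/(r−g) = 10.80/(0.085−0.032) = 203.7736
P₀ = V_5/(1+r)^5 = 203.7736/(1+0.085)^5 = 135.5187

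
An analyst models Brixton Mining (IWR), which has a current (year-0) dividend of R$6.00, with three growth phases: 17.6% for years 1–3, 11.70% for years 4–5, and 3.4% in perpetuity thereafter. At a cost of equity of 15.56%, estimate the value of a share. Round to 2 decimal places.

Three-stage DDM. Project D₁…D_5; terminal Gordon value at t=5 with g = 0.034; discount at r = 0.1556.
D_1 = 7.0560
D_2 = 8.2979
D_3 = 9.7583
D_4 = 10.9000
D_5 = 12.1753
TV_5 = 12.5893/(0.1556−0.034) = 103.5301
P₀ = Σ Dₜ/(1+r)ᵗ + TV_5/(1+r)^5 = 80.9008

R$80.90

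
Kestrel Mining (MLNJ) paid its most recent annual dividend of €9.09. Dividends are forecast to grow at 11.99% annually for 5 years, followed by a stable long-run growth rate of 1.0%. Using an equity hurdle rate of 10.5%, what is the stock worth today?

Two-stage DDM. Project D₁…D_5 at 0.1199, terminal growth 0.01, discount at r = 0.105.
D_1 = 10.1799
D_2 = 11.4005
D_3 = 12.7674
D_4 = 14.2982
D_5 = 16.0125
Terminal value at t=5: TV = D_6/(r−g) = 16.1727/(0.105−0.01) = 170.2385
P₀ = 10.1799/(1+0.105)^1 + 11.4005/(1+0.105)^2 + 12.7674/(1+0.105)^3 + 14.2982/(1+0.105)^4 + 16.0125/(1+0.105)^5 + 170.2385/(1+0.105)^5 = 150.6567

€150.66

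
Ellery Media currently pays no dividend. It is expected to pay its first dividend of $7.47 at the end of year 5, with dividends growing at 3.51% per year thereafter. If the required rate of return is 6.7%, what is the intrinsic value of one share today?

$180.66

Deferred-dividend DDM. At t=4 the remaining stream is a growing perpetuity with first payment D_5 = 7.47.
V_4 = D_5/(r−g) = 7.47/(0.067−0.0351) = 234.1693
P₀ = V_4/(1+r)^4 = 234.1693/(1+0.067)^4 = 180.6643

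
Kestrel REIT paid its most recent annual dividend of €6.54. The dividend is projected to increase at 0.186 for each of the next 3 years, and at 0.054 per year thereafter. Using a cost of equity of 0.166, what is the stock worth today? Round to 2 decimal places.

€85.07

Two-stage DDM. Project D₁…D_3 at 0.186, terminal growth 0.054, discount at r = 0.166.
D_1 = 7.7564
D_2 = 9.1991
D_3 = 10.9102
Terminal value at t=3: TV = D_4/(r−g) = 11.4993/(0.166−0.054) = 102.6726
P₀ = 7.7564/(1+0.166)^1 + 9.1991/(1+0.166)^2 + 10.9102/(1+0.166)^3 + 102.6726/(1+0.166)^3 = 85.0685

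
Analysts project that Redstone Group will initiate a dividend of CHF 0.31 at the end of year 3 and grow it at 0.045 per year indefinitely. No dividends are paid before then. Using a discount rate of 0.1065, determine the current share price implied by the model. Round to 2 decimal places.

Deferred-dividend DDM. At t=2 the remaining stream is a growing perpetuity with first payment D_3 = 0.31.
V_2 = D_3/(r−g) = 0.31/(0.1065−0.045) = 5.0407
P₀ = V_2/(1+r)^2 = 5.0407/(1+0.1065)^2 = 4.1170

CHF 4.12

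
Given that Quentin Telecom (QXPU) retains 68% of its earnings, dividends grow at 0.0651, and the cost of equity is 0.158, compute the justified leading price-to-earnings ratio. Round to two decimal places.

Payout ratio b = 1 − 0.68 = 0.32.
Justified leading P/E = b/(r−g) = 0.32/(0.158−0.0651) = 3.4446

3.44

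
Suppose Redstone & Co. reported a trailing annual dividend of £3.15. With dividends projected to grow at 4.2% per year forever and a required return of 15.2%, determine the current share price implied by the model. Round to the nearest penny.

£29.84

Gordon growth model: P₀ = D₁/(r − g). D₁ = 3.15 × (1 + 0.042) = 3.2823.
P₀ = 3.2823 / (0.152 − 0.042) = 3.2823 / 0.11 = 29.8391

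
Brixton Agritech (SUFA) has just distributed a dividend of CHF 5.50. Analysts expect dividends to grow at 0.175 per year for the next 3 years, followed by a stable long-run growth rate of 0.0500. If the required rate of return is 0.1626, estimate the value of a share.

CHF 69.80

Two-stage DDM. Project D₁…D_3 at 0.175, terminal growth 0.05, discount at r = 0.1626.
D_1 = 6.4625
D_2 = 7.5934
D_3 = 8.9223
Terminal value at t=3: TV = D_4/(r−g) = 9.3684/(0.1626−0.05) = 83.2007
P₀ = 6.4625/(1+0.1626)^1 + 7.5934/(1+0.1626)^2 + 8.9223/(1+0.1626)^3 + 83.2007/(1+0.1626)^3 = 69.8009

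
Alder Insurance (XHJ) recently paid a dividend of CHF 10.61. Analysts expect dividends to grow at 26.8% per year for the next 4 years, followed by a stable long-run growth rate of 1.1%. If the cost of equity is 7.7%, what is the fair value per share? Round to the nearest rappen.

CHF 377.17

Two-stage DDM. Project D₁…D_4 at 0.268, terminal growth 0.011, discount at r = 0.077.
D_1 = 13.4535
D_2 = 17.0590
D_3 = 21.6308
D_4 = 27.4279
Terminal value at t=4: TV = D_5/(r−g) = 27.7296/(0.077−0.011) = 420.1454
P₀ = 13.4535/(1+0.077)^1 + 17.0590/(1+0.077)^2 + 21.6308/(1+0.077)^3 + 27.4279/(1+0.077)^4 + 420.1454/(1+0.077)^4 = 377.1743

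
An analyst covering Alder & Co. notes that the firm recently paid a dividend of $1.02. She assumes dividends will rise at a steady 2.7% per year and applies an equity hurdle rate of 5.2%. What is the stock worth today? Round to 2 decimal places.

Gordon growth model: P₀ = D₁/(r − g). D₁ = 1.02 × (1 + 0.027) = 1.0475.
P₀ = 1.0475 / (0.052 − 0.027) = 1.0475 / 0.025 = 41.9016

$41.90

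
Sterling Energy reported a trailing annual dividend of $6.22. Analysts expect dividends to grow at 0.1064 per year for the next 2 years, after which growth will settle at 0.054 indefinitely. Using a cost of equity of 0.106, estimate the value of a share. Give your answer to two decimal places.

$138.61

Two-stage DDM. Project D₁…D_2 at 0.1064, terminal growth 0.054, discount at r = 0.106.
D_1 = 6.8818
D_2 = 7.6140
Terminal value at t=2: TV = D_3/(r−g) = 8.0252/(0.106−0.054) = 154.3306
P₀ = 6.8818/(1+0.106)^1 + 7.6140/(1+0.106)^2 + 154.3306/(1+0.106)^2 = 138.6126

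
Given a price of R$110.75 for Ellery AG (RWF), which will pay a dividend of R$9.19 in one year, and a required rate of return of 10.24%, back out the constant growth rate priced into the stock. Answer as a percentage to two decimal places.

From P₀ = D₁/(r − g), the implied growth is g = r − D₁/P₀.
g = 0.1024 − 9.19/110.75 = 0.1024 − 0.08298 = 0.01942

1.94%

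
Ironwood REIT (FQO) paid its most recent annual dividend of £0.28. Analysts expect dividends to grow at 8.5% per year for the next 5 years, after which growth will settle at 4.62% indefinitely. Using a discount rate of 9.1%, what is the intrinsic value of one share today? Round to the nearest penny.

£7.74

Two-stage DDM. Project D₁…D_5 at 0.085, terminal growth 0.0462, discount at r = 0.091.
D_1 = 0.3038
D_2 = 0.3296
D_3 = 0.3576
D_4 = 0.3880
D_5 = 0.4210
Terminal value at t=5: TV = D_6/(r−g) = 0.4405/(0.091−0.0462) = 9.8320
P₀ = 0.3038/(1+0.091)^1 + 0.3296/(1+0.091)^2 + 0.3576/(1+0.091)^3 + 0.3880/(1+0.091)^4 + 0.4210/(1+0.091)^5 + 9.8320/(1+0.091)^5 = 7.7380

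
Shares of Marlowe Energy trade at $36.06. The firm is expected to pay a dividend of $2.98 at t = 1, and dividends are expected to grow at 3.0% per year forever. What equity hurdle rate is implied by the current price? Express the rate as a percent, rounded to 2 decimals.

11.26%

Rearranging the constant-growth DDM: r = D₁/P₀ + g.
r = 2.9800 / 36.06 + 0.03 = 0.08264 + 0.03 = 0.11264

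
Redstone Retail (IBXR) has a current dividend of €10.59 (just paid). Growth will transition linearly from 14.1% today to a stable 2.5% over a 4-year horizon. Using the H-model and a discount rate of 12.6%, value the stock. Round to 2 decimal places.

€131.80

H-model: P₀ = D₀[(1+g_L) + H(g_S−g_L)]/(r−g_L), with H = 4/2 = 2.
P₀ = 10.59 × [(1+0.025) + 2×(0.141−0.025)] / (0.126−0.025)
   = 10.59 × 1.2570 / 0.101 = 131.7983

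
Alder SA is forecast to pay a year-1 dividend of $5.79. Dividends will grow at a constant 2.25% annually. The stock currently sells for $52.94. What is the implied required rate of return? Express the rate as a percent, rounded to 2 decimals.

13.19%

Rearranging the constant-growth DDM: r = D₁/P₀ + g.
r = 5.7900 / 52.94 + 0.0225 = 0.10937 + 0.0225 = 0.13187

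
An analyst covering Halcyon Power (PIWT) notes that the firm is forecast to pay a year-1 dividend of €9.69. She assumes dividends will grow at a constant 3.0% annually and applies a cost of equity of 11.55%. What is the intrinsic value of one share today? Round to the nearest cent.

€113.33

Gordon growth model: P₀ = D₁/(r − g), with D₁ = 9.69 given directly.
P₀ = 9.6900 / (0.1155 − 0.03) = 9.6900 / 0.0855 = 113.3333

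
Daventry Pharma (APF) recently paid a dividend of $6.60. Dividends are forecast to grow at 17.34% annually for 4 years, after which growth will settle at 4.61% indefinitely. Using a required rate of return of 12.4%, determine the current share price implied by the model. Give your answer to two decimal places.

$134.70

Two-stage DDM. Project D₁…D_4 at 0.1734, terminal growth 0.0461, discount at r = 0.124.
D_1 = 7.7444
D_2 = 9.0873
D_3 = 10.6631
D_4 = 12.5120
Terminal value at t=4: TV = D_5/(r−g) = 13.0888/(0.124−0.0461) = 168.0212
P₀ = 7.7444/(1+0.124)^1 + 9.0873/(1+0.124)^2 + 10.6631/(1+0.124)^3 + 12.5120/(1+0.124)^4 + 168.0212/(1+0.124)^4 = 134.6996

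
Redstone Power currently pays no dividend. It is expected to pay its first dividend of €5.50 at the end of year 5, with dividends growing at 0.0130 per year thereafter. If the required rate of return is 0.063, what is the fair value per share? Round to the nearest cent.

€86.15

Deferred-dividend DDM. At t=4 the remaining stream is a growing perpetuity with first payment D_5 = 5.50.
V_4 = D_5/(r−g) = 5.50/(0.063−0.013) = 110.0000
P₀ = V_4/(1+r)^4 = 110.0000/(1+0.063)^4 = 86.1509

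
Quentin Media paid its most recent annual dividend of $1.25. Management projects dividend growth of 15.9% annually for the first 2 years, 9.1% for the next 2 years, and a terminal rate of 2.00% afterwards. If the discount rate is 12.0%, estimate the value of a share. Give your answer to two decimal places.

$18.16

Three-stage DDM. Project D₁…D_4; terminal Gordon value at t=4 with g = 0.02; discount at r = 0.12.
D_1 = 1.4487
D_2 = 1.6791
D_3 = 1.8319
D_4 = 1.9986
TV_4 = 2.0386/(0.12−0.02) = 20.3857
P₀ = Σ Dₜ/(1+r)ᵗ + TV_4/(1+r)^4 = 18.1617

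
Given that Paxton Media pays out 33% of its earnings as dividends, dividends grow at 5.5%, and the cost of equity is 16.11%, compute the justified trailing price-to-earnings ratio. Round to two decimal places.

Justified trailing P/E = b(1+g)/(r−g) = 0.33×(1+0.055)/(0.1611−0.055) = 3.2813

3.28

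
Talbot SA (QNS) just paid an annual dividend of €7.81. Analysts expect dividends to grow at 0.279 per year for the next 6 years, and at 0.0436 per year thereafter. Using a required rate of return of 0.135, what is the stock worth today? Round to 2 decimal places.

€255.27

Two-stage DDM. Project D₁…D_6 at 0.279, terminal growth 0.0436, discount at r = 0.135.
D_1 = 9.9890
D_2 = 12.7759
D_3 = 16.3404
D_4 = 20.8994
D_5 = 26.7303
D_6 = 34.1880
Terminal value at t=6: TV = D_7/(r−g) = 35.6786/(0.135−0.0436) = 390.3572
P₀ = 9.9890/(1+0.135)^1 + 12.7759/(1+0.135)^2 + 16.3404/(1+0.135)^3 + 20.8994/(1+0.135)^4 + 26.7303/(1+0.135)^5 + 34.1880/(1+0.135)^6 + 390.3572/(1+0.135)^6 = 255.2651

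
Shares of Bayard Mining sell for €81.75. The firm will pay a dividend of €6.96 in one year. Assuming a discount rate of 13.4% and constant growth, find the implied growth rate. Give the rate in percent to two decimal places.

4.89%

From P₀ = D₁/(r − g), the implied growth is g = r − D₁/P₀.
g = 0.134 − 6.96/81.75 = 0.134 − 0.08514 = 0.04886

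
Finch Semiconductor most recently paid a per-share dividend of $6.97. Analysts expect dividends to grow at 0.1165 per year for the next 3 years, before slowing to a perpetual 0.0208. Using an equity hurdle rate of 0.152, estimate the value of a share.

$69.02

Two-stage DDM. Project D₁…D_3 at 0.1165, terminal growth 0.0208, discount at r = 0.152.
D_1 = 7.7820
D_2 = 8.6886
D_3 = 9.7008
Terminal value at t=3: TV = D_4/(r−g) = 9.9026/(0.152−0.0208) = 75.4772
P₀ = 7.7820/(1+0.152)^1 + 8.6886/(1+0.152)^2 + 9.7008/(1+0.152)^3 + 75.4772/(1+0.152)^3 = 69.0170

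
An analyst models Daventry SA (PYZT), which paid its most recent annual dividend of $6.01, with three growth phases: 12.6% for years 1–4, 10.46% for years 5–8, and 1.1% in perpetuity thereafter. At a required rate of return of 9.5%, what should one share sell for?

Three-stage DDM. Project D₁…D_8; terminal Gordon value at t=8 with g = 0.011; discount at r = 0.095.
D_1 = 6.7673
D_2 = 7.6199
D_3 = 8.5800
D_4 = 9.6611
D_5 = 10.6717
D_6 = 11.7879
D_7 = 13.0210
D_8 = 14.3830
TV_8 = 14.5412/(0.095−0.011) = 173.1092
P₀ = Σ Dₜ/(1+r)ᵗ + TV_8/(1+r)^8 = 137.0191

$137.02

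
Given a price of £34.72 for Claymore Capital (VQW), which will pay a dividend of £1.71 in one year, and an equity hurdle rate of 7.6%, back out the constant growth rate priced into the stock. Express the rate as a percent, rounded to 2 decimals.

From P₀ = D₁/(r − g), the implied growth is g = r − D₁/P₀.
g = 0.076 − 1.71/34.72 = 0.076 − 0.04925 = 0.02675

2.67%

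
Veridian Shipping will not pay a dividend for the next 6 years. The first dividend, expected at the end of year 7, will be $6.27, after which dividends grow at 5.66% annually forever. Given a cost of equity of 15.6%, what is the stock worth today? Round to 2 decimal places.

$26.43

Deferred-dividend DDM. At t=6 the remaining stream is a growing perpetuity with first payment D_7 = 6.27.
V_6 = D_7/(r−g) = 6.27/(0.156−0.0566) = 63.0785
P₀ = V_6/(1+r)^6 = 63.0785/(1+0.156)^6 = 26.4323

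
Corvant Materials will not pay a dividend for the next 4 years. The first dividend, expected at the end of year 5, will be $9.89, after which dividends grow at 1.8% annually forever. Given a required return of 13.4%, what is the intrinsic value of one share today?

$51.56

Deferred-dividend DDM. At t=4 the remaining stream is a growing perpetuity with first payment D_5 = 9.89.
V_4 = D_5/(r−g) = 9.89/(0.134−0.018) = 85.2586
P₀ = V_4/(1+r)^4 = 85.2586/(1+0.134)^4 = 51.5568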